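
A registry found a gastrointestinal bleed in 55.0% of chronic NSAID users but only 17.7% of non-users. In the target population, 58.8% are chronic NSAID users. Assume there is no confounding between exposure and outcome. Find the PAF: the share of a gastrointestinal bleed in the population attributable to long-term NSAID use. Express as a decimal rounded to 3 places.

p₁ = 0.55, p₀ = 0.177.
Overall risk P(Y=1) = π·p₁ + (1−π)·p₀ = 0.588×0.55 + 0.412×0.177 = 0.39632.
Under exogeneity, PAF = [P(Y=1) − p₀] / P(Y=1).
PAF = (0.39632 − 0.177) / 0.39632 ≈ 0.5534

PAF ≈ 0.553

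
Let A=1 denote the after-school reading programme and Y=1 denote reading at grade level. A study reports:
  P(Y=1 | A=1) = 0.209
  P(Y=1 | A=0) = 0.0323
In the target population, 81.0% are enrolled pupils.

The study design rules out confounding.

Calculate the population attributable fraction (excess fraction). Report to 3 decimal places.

Let p₁ = 0.209, p₀ = 0.0323.
Overall risk P(Y=1) = π·p₁ + (1−π)·p₀ = 0.81×0.209 + 0.19×0.0323 = 0.17543.
Under exogeneity, PAF = [P(Y=1) − p₀] / P(Y=1).
PAF = (0.17543 − 0.0323) / 0.17543 ≈ 0.8159

PAF ≈ 0.816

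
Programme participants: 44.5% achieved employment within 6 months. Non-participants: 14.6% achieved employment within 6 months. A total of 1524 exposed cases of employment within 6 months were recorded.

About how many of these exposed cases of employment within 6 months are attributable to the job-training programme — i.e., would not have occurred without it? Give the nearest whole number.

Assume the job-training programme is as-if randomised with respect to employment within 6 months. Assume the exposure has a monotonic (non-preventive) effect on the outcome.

p₁ = 0.445, p₀ = 0.146.
PN = (p₁ − p₀)/p₁ = (0.445 − 0.146) / 0.445 ≈ 0.67191.
Attributable cases ≈ PN × (exposed cases) = 0.67191 × 1524 ≈ 1023.99.

about 1024 cases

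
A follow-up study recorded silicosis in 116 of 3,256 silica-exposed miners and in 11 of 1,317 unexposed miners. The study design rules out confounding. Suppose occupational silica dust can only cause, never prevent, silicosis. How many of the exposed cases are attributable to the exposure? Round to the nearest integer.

p₁ = P(outcome | exposed) = 116/3256 = 0.035627
p₀ = P(outcome | unexposed) = 11/1317 = 0.0083523
PN = (p₁ − p₀)/p₁ = (0.035627 − 0.0083523) / 0.035627 ≈ 0.76556.
Attributable cases ≈ PN × (exposed cases) = 0.76556 × 116 ≈ 88.80.

about 89 cases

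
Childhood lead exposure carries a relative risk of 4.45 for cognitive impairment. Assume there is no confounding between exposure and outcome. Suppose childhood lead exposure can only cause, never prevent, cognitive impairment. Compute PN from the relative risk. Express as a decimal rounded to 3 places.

PN ≈ 0.775

Under exogeneity and monotonicity, PN = (RR − 1) / RR = 1 − 1/RR.
PN = (4.45 − 1) / 4.45 = 3.45 / 4.45 ≈ 0.7753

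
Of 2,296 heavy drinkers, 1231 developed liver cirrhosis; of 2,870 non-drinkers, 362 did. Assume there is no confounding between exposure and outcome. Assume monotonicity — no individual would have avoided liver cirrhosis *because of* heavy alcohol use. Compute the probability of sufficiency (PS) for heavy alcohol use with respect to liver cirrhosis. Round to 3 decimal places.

PS ≈ 0.469

p₁ = P(outcome | exposed) = 1231/2296 = 0.53615
p₀ = P(outcome | unexposed) = 362/2870 = 0.12613
Under exogeneity and monotonicity, PS = (p₁ − p₀) / (1 − p₀).
PS = (0.53615 − 0.12613) / (1 − 0.12613) = 0.41002 / 0.87387 ≈ 0.4692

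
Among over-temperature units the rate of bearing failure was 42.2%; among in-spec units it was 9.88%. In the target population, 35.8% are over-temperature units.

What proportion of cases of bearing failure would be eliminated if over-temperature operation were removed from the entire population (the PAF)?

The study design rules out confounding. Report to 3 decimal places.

PAF ≈ 0.539

p₁ = 0.422, p₀ = 0.0988.
Overall risk P(Y=1) = π·p₁ + (1−π)·p₀ = 0.358×0.422 + 0.642×0.0988 = 0.21451.
Under exogeneity, PAF = [P(Y=1) − p₀] / P(Y=1).
PAF = (0.21451 − 0.0988) / 0.21451 ≈ 0.5394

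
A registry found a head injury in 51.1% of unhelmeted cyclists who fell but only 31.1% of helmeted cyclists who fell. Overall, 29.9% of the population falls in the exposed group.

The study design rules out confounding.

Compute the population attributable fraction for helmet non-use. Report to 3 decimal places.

PAF ≈ 0.161

p₁ = 0.511, p₀ = 0.311.
Overall risk P(Y=1) = π·p₁ + (1−π)·p₀ = 0.299×0.511 + 0.701×0.311 = 0.3708.
Under exogeneity, PAF = [P(Y=1) − p₀] / P(Y=1).
PAF = (0.3708 − 0.311) / 0.3708 ≈ 0.1613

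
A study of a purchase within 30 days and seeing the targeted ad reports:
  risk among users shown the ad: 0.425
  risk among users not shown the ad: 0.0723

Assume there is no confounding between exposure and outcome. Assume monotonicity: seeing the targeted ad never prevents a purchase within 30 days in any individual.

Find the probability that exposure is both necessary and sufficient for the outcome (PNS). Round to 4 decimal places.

Let p₁ = 0.425, p₀ = 0.0723.
Under exogeneity and monotonicity, PNS = p₁ − p₀.
PNS = 0.425 − 0.0723 = 0.3527

PNS ≈ 0.3527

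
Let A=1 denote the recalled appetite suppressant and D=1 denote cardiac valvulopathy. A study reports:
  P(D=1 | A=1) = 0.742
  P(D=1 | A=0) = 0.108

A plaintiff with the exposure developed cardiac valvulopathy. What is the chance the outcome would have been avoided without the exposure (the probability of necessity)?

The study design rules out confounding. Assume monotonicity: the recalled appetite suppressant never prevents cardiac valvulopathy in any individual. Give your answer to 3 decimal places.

Let p₁ = 0.742, p₀ = 0.108.
Under exogeneity and monotonicity, PN = (p₁ − p₀) / p₁.
PN = (0.742 − 0.108) / 0.742 = 0.634 / 0.742 ≈ 0.8544

PN ≈ 0.854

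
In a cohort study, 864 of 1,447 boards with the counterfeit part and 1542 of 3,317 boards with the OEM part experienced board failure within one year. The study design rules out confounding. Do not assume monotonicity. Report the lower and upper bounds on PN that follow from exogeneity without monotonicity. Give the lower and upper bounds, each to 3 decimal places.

p₁ = P(outcome | exposed) = 864/1447 = 0.5971
p₀ = P(outcome | unexposed) = 1542/3317 = 0.46488
Under exogeneity alone the bounds on PN are max{0,(p₁−p₀)/p₁} ≤ PN ≤ min{1,(1−p₀)/p₁}.
  lower = (p₁ − p₀)/p₁ = 0.13222 / 0.5971 ≈ 0.2214
  upper = min{1, (1 − p₀)/p₁} = 0.53512 / 0.5971 ≈ 0.8962

0.221 ≤ PN ≤ 0.896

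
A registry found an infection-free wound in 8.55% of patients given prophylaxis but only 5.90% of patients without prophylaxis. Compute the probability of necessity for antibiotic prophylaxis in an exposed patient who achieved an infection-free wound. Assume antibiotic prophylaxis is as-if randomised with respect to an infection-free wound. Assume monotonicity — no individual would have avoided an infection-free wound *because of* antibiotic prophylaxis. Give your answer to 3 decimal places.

PN ≈ 0.310

p₁ = 0.0855, p₀ = 0.059.
Under exogeneity and monotonicity, PN = (p₁ − p₀) / p₁.
PN = (0.0855 − 0.059) / 0.0855 = 0.0265 / 0.0855 ≈ 0.3099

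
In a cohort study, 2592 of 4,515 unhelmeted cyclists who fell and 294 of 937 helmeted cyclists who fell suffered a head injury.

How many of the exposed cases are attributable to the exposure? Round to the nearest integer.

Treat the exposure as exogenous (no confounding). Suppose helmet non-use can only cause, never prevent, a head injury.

p₁ = P(outcome | exposed) = 2592/4515 = 0.57409
p₀ = P(outcome | unexposed) = 294/937 = 0.31377
PN = (p₁ − p₀)/p₁ = (0.57409 − 0.31377) / 0.57409 ≈ 0.45345.
Attributable cases ≈ PN × (exposed cases) = 0.45345 × 2592 ≈ 1175.34.

about 1175 cases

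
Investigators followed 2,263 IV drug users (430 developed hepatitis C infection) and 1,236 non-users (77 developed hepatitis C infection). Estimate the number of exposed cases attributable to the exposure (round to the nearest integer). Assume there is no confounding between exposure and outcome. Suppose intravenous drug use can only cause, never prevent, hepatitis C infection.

p₁ = P(outcome | exposed) = 430/2263 = 0.19001
p₀ = P(outcome | unexposed) = 77/1236 = 0.062298
PN = (p₁ − p₀)/p₁ = (0.19001 − 0.062298) / 0.19001 ≈ 0.67214.
Attributable cases ≈ PN × (exposed cases) = 0.67214 × 430 ≈ 289.02.

about 289 cases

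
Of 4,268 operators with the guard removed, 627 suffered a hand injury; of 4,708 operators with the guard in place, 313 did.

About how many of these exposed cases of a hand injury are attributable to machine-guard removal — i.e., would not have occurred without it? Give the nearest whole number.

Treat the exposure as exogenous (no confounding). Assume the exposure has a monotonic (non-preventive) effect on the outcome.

p₁ = P(outcome | exposed) = 627/4268 = 0.14691
p₀ = P(outcome | unexposed) = 313/4708 = 0.066483
PN = (p₁ − p₀)/p₁ = (0.14691 − 0.066483) / 0.14691 ≈ 0.54745.
Attributable cases ≈ PN × (exposed cases) = 0.54745 × 627 ≈ 343.25.

about 343 cases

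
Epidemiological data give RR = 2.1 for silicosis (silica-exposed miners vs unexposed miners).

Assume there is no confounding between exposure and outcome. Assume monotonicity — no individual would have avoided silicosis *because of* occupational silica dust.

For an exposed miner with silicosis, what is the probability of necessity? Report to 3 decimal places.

Under exogeneity and monotonicity, PN = (RR − 1) / RR = 1 − 1/RR.
PN = (2.1 − 1) / 2.1 = 1.1 / 2.1 ≈ 0.5238

PN ≈ 0.524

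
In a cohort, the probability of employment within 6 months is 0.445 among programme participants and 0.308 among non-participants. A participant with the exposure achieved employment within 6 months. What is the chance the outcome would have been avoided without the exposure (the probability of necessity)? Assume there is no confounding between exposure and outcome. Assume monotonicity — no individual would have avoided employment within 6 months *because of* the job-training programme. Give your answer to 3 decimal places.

PN ≈ 0.308

Let p₁ = 0.445, p₀ = 0.308.
Under exogeneity and monotonicity, PN = (p₁ − p₀) / p₁.
PN = (0.445 − 0.308) / 0.445 = 0.137 / 0.445 ≈ 0.3079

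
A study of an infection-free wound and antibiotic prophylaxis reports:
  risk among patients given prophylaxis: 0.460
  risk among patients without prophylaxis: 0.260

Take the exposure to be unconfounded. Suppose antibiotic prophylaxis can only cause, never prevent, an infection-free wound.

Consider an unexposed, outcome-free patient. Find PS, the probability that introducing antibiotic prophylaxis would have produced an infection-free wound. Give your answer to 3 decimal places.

Let p₁ = 0.46, p₀ = 0.26.
Under exogeneity and monotonicity, PS = (p₁ − p₀) / (1 − p₀).
PS = (0.46 − 0.26) / (1 − 0.26) = 0.2 / 0.74 ≈ 0.2703

PS ≈ 0.270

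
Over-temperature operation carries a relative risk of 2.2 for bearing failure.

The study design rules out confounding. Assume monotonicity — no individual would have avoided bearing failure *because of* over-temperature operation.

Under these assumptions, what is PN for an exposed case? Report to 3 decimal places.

PN ≈ 0.545

Under exogeneity and monotonicity, PN = (RR − 1) / RR = 1 − 1/RR.
PN = (2.2 − 1) / 2.2 = 1.2 / 2.2 ≈ 0.5455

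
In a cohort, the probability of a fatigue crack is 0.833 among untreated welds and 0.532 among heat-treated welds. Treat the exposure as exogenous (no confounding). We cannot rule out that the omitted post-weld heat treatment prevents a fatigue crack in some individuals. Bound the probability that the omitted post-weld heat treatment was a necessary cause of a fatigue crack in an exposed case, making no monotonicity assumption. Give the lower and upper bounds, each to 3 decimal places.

0.361 ≤ PN ≤ 0.562

Let p₁ = 0.833, p₀ = 0.532.
Under exogeneity alone the bounds on PN are max{0,(p₁−p₀)/p₁} ≤ PN ≤ min{1,(1−p₀)/p₁}.
  lower = (p₁ − p₀)/p₁ = 0.301 / 0.833 ≈ 0.3613
  upper = min{1, (1 − p₀)/p₁} = 0.468 / 0.833 ≈ 0.5618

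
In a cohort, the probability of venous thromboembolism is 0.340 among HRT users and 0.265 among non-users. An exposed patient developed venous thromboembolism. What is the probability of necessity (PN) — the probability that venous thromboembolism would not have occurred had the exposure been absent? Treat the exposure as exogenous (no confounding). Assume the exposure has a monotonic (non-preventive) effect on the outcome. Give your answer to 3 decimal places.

Let p₁ = 0.34, p₀ = 0.265.
Under exogeneity and monotonicity, PN = (p₁ − p₀) / p₁.
PN = (0.34 − 0.265) / 0.34 = 0.075 / 0.34 ≈ 0.2206

PN ≈ 0.221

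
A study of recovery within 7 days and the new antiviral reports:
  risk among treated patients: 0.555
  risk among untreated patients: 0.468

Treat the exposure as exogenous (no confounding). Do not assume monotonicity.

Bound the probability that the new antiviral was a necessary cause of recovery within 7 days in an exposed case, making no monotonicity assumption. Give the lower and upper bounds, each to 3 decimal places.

Let p₁ = 0.555, p₀ = 0.468.
Under exogeneity alone the bounds on PN are max{0,(p₁−p₀)/p₁} ≤ PN ≤ min{1,(1−p₀)/p₁}.
  lower = (p₁ − p₀)/p₁ = 0.087 / 0.555 ≈ 0.1568
  upper = min{1, (1 − p₀)/p₁} = 0.532 / 0.555 ≈ 0.9586

0.157 ≤ PN ≤ 0.959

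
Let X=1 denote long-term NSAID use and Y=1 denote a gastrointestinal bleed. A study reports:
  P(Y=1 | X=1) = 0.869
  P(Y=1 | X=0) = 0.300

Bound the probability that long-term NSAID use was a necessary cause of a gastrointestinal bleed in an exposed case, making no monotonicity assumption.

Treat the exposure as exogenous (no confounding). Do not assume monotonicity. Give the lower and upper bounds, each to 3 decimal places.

Let p₁ = 0.869, p₀ = 0.3.
Under exogeneity alone the bounds on PN are max{0,(p₁−p₀)/p₁} ≤ PN ≤ min{1,(1−p₀)/p₁}.
  lower = (p₁ − p₀)/p₁ = 0.569 / 0.869 ≈ 0.6548
  upper = min{1, (1 − p₀)/p₁} = 0.7 / 0.869 ≈ 0.8055

0.655 ≤ PN ≤ 0.806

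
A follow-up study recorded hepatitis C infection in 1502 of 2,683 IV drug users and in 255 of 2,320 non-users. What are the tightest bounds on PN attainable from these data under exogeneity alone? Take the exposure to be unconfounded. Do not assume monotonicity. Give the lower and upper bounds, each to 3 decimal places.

0.804 ≤ PN ≤ 1.000

p₁ = P(outcome | exposed) = 1502/2683 = 0.55982
p₀ = P(outcome | unexposed) = 255/2320 = 0.10991
Under exogeneity alone the bounds on PN are max{0,(p₁−p₀)/p₁} ≤ PN ≤ min{1,(1−p₀)/p₁}.
  lower = (p₁ − p₀)/p₁ = 0.44991 / 0.55982 ≈ 0.8037
  upper = min{1, (1 − p₀)/p₁} = 0.89009 / 0.55982 ≈ 1.5899 → capped at 1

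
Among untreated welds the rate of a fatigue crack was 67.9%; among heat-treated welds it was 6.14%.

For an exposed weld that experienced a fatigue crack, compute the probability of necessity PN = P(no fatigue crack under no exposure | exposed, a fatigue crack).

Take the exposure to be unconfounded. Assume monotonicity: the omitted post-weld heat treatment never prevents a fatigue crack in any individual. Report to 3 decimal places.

PN ≈ 0.910

p₁ = 0.679, p₀ = 0.0614.
Under exogeneity and monotonicity, PN = (p₁ − p₀) / p₁.
PN = (0.679 − 0.0614) / 0.679 = 0.6176 / 0.679 ≈ 0.9096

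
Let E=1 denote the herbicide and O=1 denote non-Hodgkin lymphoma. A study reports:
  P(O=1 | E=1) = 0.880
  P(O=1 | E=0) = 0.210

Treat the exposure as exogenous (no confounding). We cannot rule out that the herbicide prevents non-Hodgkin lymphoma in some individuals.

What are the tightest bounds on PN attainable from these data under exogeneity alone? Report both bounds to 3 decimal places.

Let p₁ = 0.88, p₀ = 0.21.
Under exogeneity alone the bounds on PN are max{0,(p₁−p₀)/p₁} ≤ PN ≤ min{1,(1−p₀)/p₁}.
  lower = (p₁ − p₀)/p₁ = 0.67 / 0.88 ≈ 0.7614
  upper = min{1, (1 − p₀)/p₁} = 0.79 / 0.88 ≈ 0.8977

0.761 ≤ PN ≤ 0.898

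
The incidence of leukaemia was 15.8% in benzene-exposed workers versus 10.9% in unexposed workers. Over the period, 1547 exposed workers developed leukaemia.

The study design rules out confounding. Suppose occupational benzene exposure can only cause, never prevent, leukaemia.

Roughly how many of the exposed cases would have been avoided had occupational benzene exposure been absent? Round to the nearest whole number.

about 480 cases

p₁ = 0.158, p₀ = 0.109.
PN = (p₁ − p₀)/p₁ = (0.158 − 0.109) / 0.158 ≈ 0.31013.
Attributable cases ≈ PN × (exposed cases) = 0.31013 × 1547 ≈ 479.77.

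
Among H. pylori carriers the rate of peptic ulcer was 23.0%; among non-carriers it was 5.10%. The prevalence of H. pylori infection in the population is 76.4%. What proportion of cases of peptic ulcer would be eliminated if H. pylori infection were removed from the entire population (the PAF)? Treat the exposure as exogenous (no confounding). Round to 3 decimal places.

PAF ≈ 0.728

p₁ = 0.23, p₀ = 0.051.
Overall risk P(Y=1) = π·p₁ + (1−π)·p₀ = 0.764×0.23 + 0.236×0.051 = 0.18776.
Under exogeneity, PAF = [P(Y=1) − p₀] / P(Y=1).
PAF = (0.18776 − 0.051) / 0.18776 ≈ 0.7284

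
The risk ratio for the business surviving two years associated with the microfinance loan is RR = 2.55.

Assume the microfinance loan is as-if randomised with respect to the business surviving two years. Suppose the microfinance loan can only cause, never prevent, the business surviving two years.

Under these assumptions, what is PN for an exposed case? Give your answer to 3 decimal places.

PN ≈ 0.608

Under exogeneity and monotonicity, PN = (RR − 1) / RR = 1 − 1/RR.
PN = (2.55 − 1) / 2.55 = 1.55 / 2.55 ≈ 0.6078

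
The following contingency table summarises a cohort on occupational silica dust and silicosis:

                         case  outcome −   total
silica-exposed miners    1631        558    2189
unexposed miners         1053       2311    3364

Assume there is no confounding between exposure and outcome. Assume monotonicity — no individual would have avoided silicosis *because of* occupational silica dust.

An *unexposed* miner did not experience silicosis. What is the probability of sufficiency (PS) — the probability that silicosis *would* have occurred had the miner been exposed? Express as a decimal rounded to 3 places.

p₁ = P(outcome | exposed) = 1631/2189 = 0.74509
p₀ = P(outcome | unexposed) = 1053/3364 = 0.31302
Under exogeneity and monotonicity, PS = (p₁ − p₀)/(1 − p₀).
PS = (0.74509 − 0.31302) / 0.68698 ≈ 0.6289

PS ≈ 0.629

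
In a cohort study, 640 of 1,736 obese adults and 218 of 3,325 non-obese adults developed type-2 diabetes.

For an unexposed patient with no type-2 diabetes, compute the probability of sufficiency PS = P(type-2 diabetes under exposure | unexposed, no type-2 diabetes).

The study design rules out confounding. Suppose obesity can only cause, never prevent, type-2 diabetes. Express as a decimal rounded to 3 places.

PS ≈ 0.324

p₁ = P(outcome | exposed) = 640/1736 = 0.36866
p₀ = P(outcome | unexposed) = 218/3325 = 0.065564
Under exogeneity and monotonicity, PS = (p₁ − p₀) / (1 − p₀).
PS = (0.36866 − 0.065564) / (1 − 0.065564) = 0.3031 / 0.93444 ≈ 0.3244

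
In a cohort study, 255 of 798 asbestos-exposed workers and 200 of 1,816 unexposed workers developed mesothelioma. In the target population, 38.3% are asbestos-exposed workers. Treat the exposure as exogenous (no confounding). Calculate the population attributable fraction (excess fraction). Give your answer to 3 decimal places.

PAF ≈ 0.421

p₁ = P(outcome | exposed) = 255/798 = 0.31955
p₀ = P(outcome | unexposed) = 200/1816 = 0.11013
Overall risk P(Y=1) = π·p₁ + (1−π)·p₀ = 0.383×0.31955 + 0.617×0.11013 = 0.19034.
Under exogeneity, PAF = [P(Y=1) − p₀] / P(Y=1).
PAF = (0.19034 − 0.11013) / 0.19034 ≈ 0.4214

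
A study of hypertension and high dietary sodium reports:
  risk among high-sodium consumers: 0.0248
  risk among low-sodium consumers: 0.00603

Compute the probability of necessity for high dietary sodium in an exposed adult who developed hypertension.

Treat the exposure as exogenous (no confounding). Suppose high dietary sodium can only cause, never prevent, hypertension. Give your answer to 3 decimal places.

PN ≈ 0.757

Let p₁ = 0.0248, p₀ = 0.00603.
Under exogeneity and monotonicity, PN = (p₁ − p₀) / p₁.
PN = (0.0248 − 0.00603) / 0.0248 = 0.01877 / 0.0248 ≈ 0.7569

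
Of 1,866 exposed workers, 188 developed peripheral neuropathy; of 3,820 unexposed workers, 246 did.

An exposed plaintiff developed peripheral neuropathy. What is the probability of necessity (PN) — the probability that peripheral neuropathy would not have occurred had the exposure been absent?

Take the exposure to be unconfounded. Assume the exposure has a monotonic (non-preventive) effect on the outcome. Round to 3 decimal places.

p₁ = P(outcome | exposed) = 188/1866 = 0.10075
p₀ = P(outcome | unexposed) = 246/3820 = 0.064398
Under exogeneity and monotonicity, PN = (p₁ − p₀) / p₁.
PN = (0.10075 − 0.064398) / 0.10075 = 0.036352 / 0.10075 ≈ 0.3608

PN ≈ 0.361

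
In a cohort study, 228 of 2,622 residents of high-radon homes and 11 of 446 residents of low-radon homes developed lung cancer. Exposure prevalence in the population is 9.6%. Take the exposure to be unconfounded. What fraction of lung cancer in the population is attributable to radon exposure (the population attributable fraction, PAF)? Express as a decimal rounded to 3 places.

p₁ = P(outcome | exposed) = 228/2622 = 0.086957
p₀ = P(outcome | unexposed) = 11/446 = 0.024664
Overall risk P(Y=1) = π·p₁ + (1−π)·p₀ = 0.096×0.086957 + 0.904×0.024664 = 0.030644.
Under exogeneity, PAF = [P(Y=1) − p₀] / P(Y=1).
PAF = (0.030644 − 0.024664) / 0.030644 ≈ 0.1951

PAF ≈ 0.195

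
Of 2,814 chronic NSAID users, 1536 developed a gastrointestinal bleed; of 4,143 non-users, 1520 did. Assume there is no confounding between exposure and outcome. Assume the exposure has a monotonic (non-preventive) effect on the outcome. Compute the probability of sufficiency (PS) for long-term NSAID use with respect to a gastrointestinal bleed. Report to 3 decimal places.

p₁ = P(outcome | exposed) = 1536/2814 = 0.54584
p₀ = P(outcome | unexposed) = 1520/4143 = 0.36688
Under exogeneity and monotonicity, PS = (p₁ − p₀) / (1 − p₀).
PS = (0.54584 − 0.36688) / (1 − 0.36688) = 0.17896 / 0.63312 ≈ 0.2827

PS ≈ 0.283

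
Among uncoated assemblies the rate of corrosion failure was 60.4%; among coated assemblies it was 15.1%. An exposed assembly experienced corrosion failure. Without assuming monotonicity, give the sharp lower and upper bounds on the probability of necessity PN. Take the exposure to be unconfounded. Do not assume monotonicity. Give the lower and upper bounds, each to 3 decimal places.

0.750 ≤ PN ≤ 1.000

p₁ = 0.604, p₀ = 0.151.
Under exogeneity alone the bounds on PN are max{0,(p₁−p₀)/p₁} ≤ PN ≤ min{1,(1−p₀)/p₁}.
  lower = (p₁ − p₀)/p₁ = 0.453 / 0.604 ≈ 0.7500
  upper = min{1, (1 − p₀)/p₁} = 0.849 / 0.604 ≈ 1.4056 → capped at 1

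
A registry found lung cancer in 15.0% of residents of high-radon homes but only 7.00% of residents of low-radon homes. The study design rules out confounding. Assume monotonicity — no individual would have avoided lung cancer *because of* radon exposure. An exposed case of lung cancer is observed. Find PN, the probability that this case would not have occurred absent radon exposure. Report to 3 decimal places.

PN ≈ 0.533

p₁ = 0.15, p₀ = 0.07.
Under exogeneity and monotonicity, PN = (p₁ − p₀) / p₁.
PN = (0.15 − 0.07) / 0.15 = 0.08 / 0.15 ≈ 0.5333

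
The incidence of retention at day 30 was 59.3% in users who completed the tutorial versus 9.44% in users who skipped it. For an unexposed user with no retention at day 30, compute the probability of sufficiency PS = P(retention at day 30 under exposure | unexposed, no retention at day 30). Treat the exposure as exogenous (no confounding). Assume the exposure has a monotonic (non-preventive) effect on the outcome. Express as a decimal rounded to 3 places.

PS ≈ 0.551

p₁ = 0.593, p₀ = 0.0944.
Under exogeneity and monotonicity, PS = (p₁ − p₀) / (1 − p₀).
PS = (0.593 − 0.0944) / (1 − 0.0944) = 0.4986 / 0.9056 ≈ 0.5506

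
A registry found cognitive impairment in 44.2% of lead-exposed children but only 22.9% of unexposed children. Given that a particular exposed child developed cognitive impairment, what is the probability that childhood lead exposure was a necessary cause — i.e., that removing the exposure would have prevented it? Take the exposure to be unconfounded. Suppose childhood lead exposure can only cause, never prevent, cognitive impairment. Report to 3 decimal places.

PN ≈ 0.482

p₁ = 0.442, p₀ = 0.229.
Under exogeneity and monotonicity, PN = (p₁ − p₀) / p₁.
PN = (0.442 − 0.229) / 0.442 = 0.213 / 0.442 ≈ 0.4819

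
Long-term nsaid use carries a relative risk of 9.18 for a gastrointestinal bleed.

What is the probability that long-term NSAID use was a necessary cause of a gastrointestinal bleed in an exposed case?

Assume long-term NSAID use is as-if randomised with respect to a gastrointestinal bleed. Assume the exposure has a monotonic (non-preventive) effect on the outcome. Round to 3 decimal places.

PN ≈ 0.891

Under exogeneity and monotonicity, PN = (RR − 1) / RR = 1 − 1/RR.
PN = (9.18 − 1) / 9.18 = 8.18 / 9.18 ≈ 0.8911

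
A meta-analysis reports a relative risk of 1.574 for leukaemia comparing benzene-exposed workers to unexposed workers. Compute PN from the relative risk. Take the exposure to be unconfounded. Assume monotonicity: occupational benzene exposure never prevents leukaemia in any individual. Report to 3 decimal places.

PN ≈ 0.365

Under exogeneity and monotonicity, PN = (RR − 1) / RR = 1 − 1/RR.
PN = (1.574 − 1) / 1.574 = 0.574 / 1.574 ≈ 0.3647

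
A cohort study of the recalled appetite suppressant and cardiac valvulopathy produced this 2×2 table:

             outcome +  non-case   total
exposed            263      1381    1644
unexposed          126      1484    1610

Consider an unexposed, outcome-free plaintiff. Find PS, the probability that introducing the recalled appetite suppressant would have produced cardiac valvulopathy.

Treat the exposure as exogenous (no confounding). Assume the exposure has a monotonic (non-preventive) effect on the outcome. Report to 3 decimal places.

PS ≈ 0.089

p₁ = P(outcome | exposed) = 263/1644 = 0.15998
p₀ = P(outcome | unexposed) = 126/1610 = 0.078261
Under exogeneity and monotonicity, PS = (p₁ − p₀)/(1 − p₀).
PS = (0.15998 − 0.078261) / 0.92174 ≈ 0.0887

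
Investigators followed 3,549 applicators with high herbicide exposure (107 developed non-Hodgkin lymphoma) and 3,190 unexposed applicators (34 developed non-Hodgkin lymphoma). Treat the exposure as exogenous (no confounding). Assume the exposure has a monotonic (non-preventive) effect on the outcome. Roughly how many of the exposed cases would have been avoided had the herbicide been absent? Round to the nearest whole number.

about 69 cases

p₁ = P(outcome | exposed) = 107/3549 = 0.030149
p₀ = P(outcome | unexposed) = 34/3190 = 0.010658
PN = (p₁ − p₀)/p₁ = (0.030149 − 0.010658) / 0.030149 ≈ 0.64648.
Attributable cases ≈ PN × (exposed cases) = 0.64648 × 107 ≈ 69.17.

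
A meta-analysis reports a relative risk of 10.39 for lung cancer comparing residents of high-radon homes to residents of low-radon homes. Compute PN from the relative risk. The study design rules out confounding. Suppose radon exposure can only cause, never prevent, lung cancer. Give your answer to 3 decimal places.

PN ≈ 0.904

Under exogeneity and monotonicity, PN = (RR − 1) / RR = 1 − 1/RR.
PN = (10.39 − 1) / 10.39 = 9.39 / 10.39 ≈ 0.9038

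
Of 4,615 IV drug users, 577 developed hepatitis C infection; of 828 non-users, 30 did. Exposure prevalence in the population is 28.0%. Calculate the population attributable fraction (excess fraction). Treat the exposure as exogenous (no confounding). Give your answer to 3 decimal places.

p₁ = P(outcome | exposed) = 577/4615 = 0.12503
p₀ = P(outcome | unexposed) = 30/828 = 0.036232
Overall risk P(Y=1) = π·p₁ + (1−π)·p₀ = 0.28×0.12503 + 0.72×0.036232 = 0.061095.
Under exogeneity, PAF = [P(Y=1) − p₀] / P(Y=1).
PAF = (0.061095 − 0.036232) / 0.061095 ≈ 0.4070

PAF ≈ 0.407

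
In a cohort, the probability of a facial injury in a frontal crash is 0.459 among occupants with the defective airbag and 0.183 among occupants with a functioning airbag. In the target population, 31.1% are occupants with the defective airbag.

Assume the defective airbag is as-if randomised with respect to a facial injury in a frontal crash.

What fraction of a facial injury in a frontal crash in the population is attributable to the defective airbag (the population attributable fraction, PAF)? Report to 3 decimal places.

PAF ≈ 0.319

Let p₁ = 0.459, p₀ = 0.183.
Overall risk P(Y=1) = π·p₁ + (1−π)·p₀ = 0.311×0.459 + 0.689×0.183 = 0.26884.
Under exogeneity, PAF = [P(Y=1) − p₀] / P(Y=1).
PAF = (0.26884 − 0.183) / 0.26884 ≈ 0.3193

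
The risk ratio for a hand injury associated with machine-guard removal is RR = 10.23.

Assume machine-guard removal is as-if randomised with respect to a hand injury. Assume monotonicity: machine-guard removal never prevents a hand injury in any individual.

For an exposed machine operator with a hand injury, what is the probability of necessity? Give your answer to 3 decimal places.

PN ≈ 0.902

Under exogeneity and monotonicity, PN = (RR − 1) / RR = 1 − 1/RR.
PN = (10.23 − 1) / 10.23 = 9.23 / 10.23 ≈ 0.9022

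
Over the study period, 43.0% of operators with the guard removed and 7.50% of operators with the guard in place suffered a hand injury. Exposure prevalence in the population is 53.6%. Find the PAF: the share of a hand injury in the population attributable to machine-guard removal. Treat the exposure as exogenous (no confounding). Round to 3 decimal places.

p₁ = 0.43, p₀ = 0.075.
Overall risk P(Y=1) = π·p₁ + (1−π)·p₀ = 0.536×0.43 + 0.464×0.075 = 0.26528.
Under exogeneity, PAF = [P(Y=1) − p₀] / P(Y=1).
PAF = (0.26528 − 0.075) / 0.26528 ≈ 0.7173

PAF ≈ 0.717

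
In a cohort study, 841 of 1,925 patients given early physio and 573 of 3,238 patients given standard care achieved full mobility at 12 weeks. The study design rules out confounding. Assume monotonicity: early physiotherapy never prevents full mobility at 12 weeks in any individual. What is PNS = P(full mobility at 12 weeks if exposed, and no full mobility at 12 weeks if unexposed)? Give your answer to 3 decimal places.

PNS ≈ 0.260

p₁ = P(outcome | exposed) = 841/1925 = 0.43688
p₀ = P(outcome | unexposed) = 573/3238 = 0.17696
Under exogeneity and monotonicity, PNS = p₁ − p₀.
PNS = 0.43688 − 0.17696 = 0.25992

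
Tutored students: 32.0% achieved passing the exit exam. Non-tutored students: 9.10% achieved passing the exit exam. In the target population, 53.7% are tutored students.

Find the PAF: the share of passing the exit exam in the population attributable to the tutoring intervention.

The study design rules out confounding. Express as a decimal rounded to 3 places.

PAF ≈ 0.575

p₁ = 0.32, p₀ = 0.091.
Overall risk P(Y=1) = π·p₁ + (1−π)·p₀ = 0.537×0.32 + 0.463×0.091 = 0.21397.
Under exogeneity, PAF = [P(Y=1) − p₀] / P(Y=1).
PAF = (0.21397 − 0.091) / 0.21397 ≈ 0.5747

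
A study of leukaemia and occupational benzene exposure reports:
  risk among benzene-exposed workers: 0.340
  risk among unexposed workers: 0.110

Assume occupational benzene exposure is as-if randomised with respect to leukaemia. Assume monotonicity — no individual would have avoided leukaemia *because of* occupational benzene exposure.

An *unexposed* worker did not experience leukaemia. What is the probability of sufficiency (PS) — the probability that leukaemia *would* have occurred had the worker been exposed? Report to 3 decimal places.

PS ≈ 0.258

Let p₁ = 0.34, p₀ = 0.11.
Under exogeneity and monotonicity, PS = (p₁ − p₀) / (1 − p₀).
PS = (0.34 − 0.11) / (1 − 0.11) = 0.23 / 0.89 ≈ 0.2584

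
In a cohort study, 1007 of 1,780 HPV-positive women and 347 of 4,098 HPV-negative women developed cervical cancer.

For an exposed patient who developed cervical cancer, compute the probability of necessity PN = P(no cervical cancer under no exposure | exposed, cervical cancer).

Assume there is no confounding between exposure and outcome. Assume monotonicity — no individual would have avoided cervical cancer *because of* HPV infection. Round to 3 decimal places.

p₁ = P(outcome | exposed) = 1007/1780 = 0.56573
p₀ = P(outcome | unexposed) = 347/4098 = 0.084675
Under exogeneity and monotonicity, PN = (p₁ − p₀) / p₁.
PN = (0.56573 − 0.084675) / 0.56573 = 0.48105 / 0.56573 ≈ 0.8503

PN ≈ 0.850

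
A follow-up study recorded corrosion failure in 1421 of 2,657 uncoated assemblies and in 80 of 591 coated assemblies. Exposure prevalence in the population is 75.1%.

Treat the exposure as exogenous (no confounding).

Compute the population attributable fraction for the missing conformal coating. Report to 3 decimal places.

p₁ = P(outcome | exposed) = 1421/2657 = 0.53481
p₀ = P(outcome | unexposed) = 80/591 = 0.13536
Overall risk P(Y=1) = π·p₁ + (1−π)·p₀ = 0.751×0.53481 + 0.249×0.13536 = 0.43535.
Under exogeneity, PAF = [P(Y=1) − p₀] / P(Y=1).
PAF = (0.43535 − 0.13536) / 0.43535 ≈ 0.6891

PAF ≈ 0.689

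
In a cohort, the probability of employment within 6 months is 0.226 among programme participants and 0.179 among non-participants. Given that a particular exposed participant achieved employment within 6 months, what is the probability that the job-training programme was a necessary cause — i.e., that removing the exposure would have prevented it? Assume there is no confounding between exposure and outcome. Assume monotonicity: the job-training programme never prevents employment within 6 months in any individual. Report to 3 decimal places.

Let p₁ = 0.226, p₀ = 0.179.
Under exogeneity and monotonicity, PN = (p₁ − p₀) / p₁.
PN = (0.226 − 0.179) / 0.226 = 0.047 / 0.226 ≈ 0.2080

PN ≈ 0.208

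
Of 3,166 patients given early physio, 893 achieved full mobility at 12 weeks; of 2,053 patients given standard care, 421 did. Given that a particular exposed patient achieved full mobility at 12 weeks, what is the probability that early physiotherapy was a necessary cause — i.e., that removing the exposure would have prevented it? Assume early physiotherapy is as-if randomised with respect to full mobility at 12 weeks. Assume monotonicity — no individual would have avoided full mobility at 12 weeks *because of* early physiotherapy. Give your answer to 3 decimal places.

PN ≈ 0.273

p₁ = P(outcome | exposed) = 893/3166 = 0.28206
p₀ = P(outcome | unexposed) = 421/2053 = 0.20507
Under exogeneity and monotonicity, PN = (p₁ − p₀) / p₁.
PN = (0.28206 − 0.20507) / 0.28206 = 0.076994 / 0.28206 ≈ 0.2730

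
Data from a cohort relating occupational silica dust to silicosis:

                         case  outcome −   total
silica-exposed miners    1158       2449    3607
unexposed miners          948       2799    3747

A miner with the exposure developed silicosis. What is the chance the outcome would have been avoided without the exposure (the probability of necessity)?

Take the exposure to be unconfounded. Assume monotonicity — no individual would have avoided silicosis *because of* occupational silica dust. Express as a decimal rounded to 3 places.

p₁ = P(outcome | exposed) = 1158/3607 = 0.32104
p₀ = P(outcome | unexposed) = 948/3747 = 0.253
Under exogeneity and monotonicity, PN = (p₁ − p₀)/p₁.
PN = (0.32104 − 0.253) / 0.32104 ≈ 0.2119

PN ≈ 0.212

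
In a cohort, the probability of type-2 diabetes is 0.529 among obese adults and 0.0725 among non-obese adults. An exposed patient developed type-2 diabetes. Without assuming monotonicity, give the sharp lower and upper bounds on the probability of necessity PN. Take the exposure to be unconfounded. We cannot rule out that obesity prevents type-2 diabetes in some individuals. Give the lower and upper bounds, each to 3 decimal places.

Let p₁ = 0.529, p₀ = 0.0725.
Under exogeneity alone the bounds on PN are max{0,(p₁−p₀)/p₁} ≤ PN ≤ min{1,(1−p₀)/p₁}.
  lower = (p₁ − p₀)/p₁ = 0.4565 / 0.529 ≈ 0.8629
  upper = min{1, (1 − p₀)/p₁} = 0.9275 / 0.529 ≈ 1.7533 → capped at 1

0.863 ≤ PN ≤ 1.000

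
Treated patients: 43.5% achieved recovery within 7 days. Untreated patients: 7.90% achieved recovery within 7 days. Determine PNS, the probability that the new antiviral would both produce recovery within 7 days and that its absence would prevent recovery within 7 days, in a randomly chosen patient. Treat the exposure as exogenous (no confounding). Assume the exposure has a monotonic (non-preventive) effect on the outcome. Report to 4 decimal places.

PNS ≈ 0.3560

p₁ = 0.435, p₀ = 0.079.
Under exogeneity and monotonicity, PNS = p₁ − p₀.
PNS = 0.435 − 0.079 = 0.356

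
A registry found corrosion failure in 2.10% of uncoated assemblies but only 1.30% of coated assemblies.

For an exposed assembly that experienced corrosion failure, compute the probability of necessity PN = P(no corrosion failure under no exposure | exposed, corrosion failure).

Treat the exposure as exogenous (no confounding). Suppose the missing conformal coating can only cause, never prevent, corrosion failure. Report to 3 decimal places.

p₁ = 0.021, p₀ = 0.013.
Under exogeneity and monotonicity, PN = (p₁ − p₀) / p₁.
PN = (0.021 − 0.013) / 0.021 = 0.008 / 0.021 ≈ 0.3810

PN ≈ 0.381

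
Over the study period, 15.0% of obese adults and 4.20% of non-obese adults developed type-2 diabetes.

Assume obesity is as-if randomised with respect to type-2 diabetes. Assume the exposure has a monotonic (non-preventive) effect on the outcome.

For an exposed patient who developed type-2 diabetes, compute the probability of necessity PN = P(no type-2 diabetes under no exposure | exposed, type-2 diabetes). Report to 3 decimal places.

PN ≈ 0.720

p₁ = 0.15, p₀ = 0.042.
Under exogeneity and monotonicity, PN = (p₁ − p₀) / p₁.
PN = (0.15 − 0.042) / 0.15 = 0.108 / 0.15 ≈ 0.7200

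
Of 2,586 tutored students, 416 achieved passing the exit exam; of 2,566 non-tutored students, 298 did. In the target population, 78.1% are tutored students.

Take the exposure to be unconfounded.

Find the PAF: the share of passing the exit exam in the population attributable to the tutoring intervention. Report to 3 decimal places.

p₁ = P(outcome | exposed) = 416/2586 = 0.16087
p₀ = P(outcome | unexposed) = 298/2566 = 0.11613
Overall risk P(Y=1) = π·p₁ + (1−π)·p₀ = 0.781×0.16087 + 0.219×0.11613 = 0.15107.
Under exogeneity, PAF = [P(Y=1) − p₀] / P(Y=1).
PAF = (0.15107 − 0.11613) / 0.15107 ≈ 0.2313

PAF ≈ 0.231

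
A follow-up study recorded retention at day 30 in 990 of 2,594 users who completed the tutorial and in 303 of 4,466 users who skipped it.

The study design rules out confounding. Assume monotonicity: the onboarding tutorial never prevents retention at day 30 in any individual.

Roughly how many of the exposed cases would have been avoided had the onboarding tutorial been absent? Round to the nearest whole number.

about 814 cases

p₁ = P(outcome | exposed) = 990/2594 = 0.38165
p₀ = P(outcome | unexposed) = 303/4466 = 0.067846
PN = (p₁ − p₀)/p₁ = (0.38165 − 0.067846) / 0.38165 ≈ 0.82223.
Attributable cases ≈ PN × (exposed cases) = 0.82223 × 990 ≈ 814.01.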